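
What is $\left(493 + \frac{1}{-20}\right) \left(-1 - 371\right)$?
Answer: $- \frac{916887}{5} \approx -1.8338 \cdot 10^{5}$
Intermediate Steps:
$\left(493 + \frac{1}{-20}\right) \left(-1 - 371\right) = \left(493 - \frac{1}{20}\right) \left(-372\right) = \frac{9859}{20} \left(-372\right) = - \frac{916887}{5}$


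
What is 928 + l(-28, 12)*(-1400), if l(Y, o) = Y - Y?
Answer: 928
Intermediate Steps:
l(Y, o) = 0
928 + l(-28, 12)*(-1400) = 928 + 0*(-1400) = 928 + 0 = 928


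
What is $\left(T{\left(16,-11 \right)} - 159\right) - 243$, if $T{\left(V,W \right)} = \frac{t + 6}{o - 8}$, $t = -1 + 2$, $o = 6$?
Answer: $- \frac{811}{2} \approx -405.5$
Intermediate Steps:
$t = 1$
$T{\left(V,W \right)} = - \frac{7}{2}$ ($T{\left(V,W \right)} = \frac{1 + 6}{6 - 8} = \frac{7}{-2} = 7 \left(- \frac{1}{2}\right) = - \frac{7}{2}$)
$\left(T{\left(16,-11 \right)} - 159\right) - 243 = \left(- \frac{7}{2} - 159\right) - 243 = - \frac{325}{2} - 243 = - \frac{811}{2}$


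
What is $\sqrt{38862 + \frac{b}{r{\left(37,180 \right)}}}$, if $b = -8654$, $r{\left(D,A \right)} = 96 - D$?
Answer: $\frac{26 \sqrt{199361}}{59} \approx 196.76$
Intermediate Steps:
$\sqrt{38862 + \frac{b}{r{\left(37,180 \right)}}} = \sqrt{38862 - \frac{8654}{96 - 37}} = \sqrt{38862 - \frac{8654}{59}} = \sqrt{\frac{2284204}{59}} = \frac{26 \sqrt{199361}}{59}$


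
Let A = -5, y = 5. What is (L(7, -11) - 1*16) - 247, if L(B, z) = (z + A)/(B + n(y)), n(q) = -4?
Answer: -805/3 ≈ -268.33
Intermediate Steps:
L(B, z) = (-5 + z)/(-4 + B) (L(B, z) = (z - 5)/(B - 4) = (-5 + z)/(-4 + B))
(L(7, -11) - 1*16) - 247 = ((-5 - 11)/(-4 + 7) - 1*16) - 247 = (-16/3 - 16) - 247 = -64/3 - 247 = -805/3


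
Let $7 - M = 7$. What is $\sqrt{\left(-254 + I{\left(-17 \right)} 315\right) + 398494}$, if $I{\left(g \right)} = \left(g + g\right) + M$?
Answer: $\sqrt{387530} \approx 622.52$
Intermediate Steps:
$M = 0$ ($M = 7 - 7 = 0$)
$I{\left(g \right)} = 2 g$ ($I{\left(g \right)} = \left(g + g\right) + 0 = 2 g + 0 = 2 g$)
$\sqrt{\left(-254 + I{\left(-17 \right)} 315\right) + 398494} = \sqrt{\left(-254 + 2 \left(-17\right) 315\right) + 398494} = \sqrt{\left(-254 - 10710\right) + 398494} = \sqrt{-10964 + 398494} = \sqrt{387530}$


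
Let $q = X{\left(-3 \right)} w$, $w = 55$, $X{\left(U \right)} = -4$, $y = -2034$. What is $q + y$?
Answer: $-2254$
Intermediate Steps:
$q = -220$ ($q = \left(-4\right) 55 = -220$)
$q + y = -220 - 2034 = -2254$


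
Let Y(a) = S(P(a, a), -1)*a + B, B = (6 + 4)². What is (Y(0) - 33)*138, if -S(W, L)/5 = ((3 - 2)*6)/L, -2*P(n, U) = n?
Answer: 9246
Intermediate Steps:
P(n, U) = -n/2
B = 100 (B = 10² = 100)
S(W, L) = -30/L (S(W, L) = -5*(3 - 2)*6/L = -5*1*6/L = -30/L)
Y(a) = 100 + 30*a (Y(a) = (-30/(-1))*a + 100 = (-30*(-1))*a + 100 = 30*a + 100 = 100 + 30*a)
(Y(0) - 33)*138 = ((100 + 30*0) - 33)*138 = ((100 + 0) - 33)*138 = (100 - 33)*138 = 67*138 = 9246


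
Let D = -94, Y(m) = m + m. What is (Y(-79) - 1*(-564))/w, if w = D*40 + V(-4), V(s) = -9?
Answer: -406/3769 ≈ -0.10772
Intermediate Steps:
Y(m) = 2*m
w = -3769 (w = -94*40 - 9 = -3760 - 9 = -3769)
(Y(-79) - 1*(-564))/w = (2*(-79) - 1*(-564))/(-3769) = (-158 + 564)*(-1/3769) = 406*(-1/3769) = -406/3769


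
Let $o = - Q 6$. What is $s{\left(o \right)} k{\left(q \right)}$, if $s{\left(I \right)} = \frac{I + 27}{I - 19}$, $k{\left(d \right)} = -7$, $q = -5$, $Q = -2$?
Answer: $39$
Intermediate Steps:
$o = 12$ ($o = \left(-1\right) \left(-2\right) 6 = 2 \cdot 6 = 12$)
$s{\left(I \right)} = \frac{27 + I}{-19 + I}$
$s{\left(o \right)} k{\left(q \right)} = \frac{27 + 12}{-19 + 12} \left(-7\right) = \frac{1}{-7} \cdot 39 \left(-7\right) = \left(- \frac{1}{7}\right) 39 \left(-7\right) = \left(- \frac{39}{7}\right) \left(-7\right) = 39$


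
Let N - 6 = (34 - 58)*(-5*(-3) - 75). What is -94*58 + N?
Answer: -4006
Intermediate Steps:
N = 1446 (N = 6 + (34 - 58)*(-5*(-3) - 75) = 6 - 24*(15 - 75) = 6 - 24*(-60) = 6 + 1440 = 1446)
-94*58 + N = -94*58 + 1446 = -5452 + 1446 = -4006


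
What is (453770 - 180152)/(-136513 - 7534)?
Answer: -273618/144047 ≈ -1.8995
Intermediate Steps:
(453770 - 180152)/(-136513 - 7534) = 273618/(-144047) = 273618*(-1/144047) = -273618/144047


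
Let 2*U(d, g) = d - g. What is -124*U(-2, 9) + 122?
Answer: 804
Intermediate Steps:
U(d, g) = d/2 - g/2 (U(d, g) = (d - g)/2 = d/2 - g/2)
-124*U(-2, 9) + 122 = -124*((1/2)*(-2) - 1/2*9) + 122 = -124*(-1 - 9/2) + 122 = -124*(-11/2) + 122 = 682 + 122 = 804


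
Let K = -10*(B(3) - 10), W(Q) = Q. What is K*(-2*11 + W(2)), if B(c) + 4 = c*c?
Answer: -1000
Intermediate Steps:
B(c) = -4 + c**2 (B(c) = -4 + c*c = -4 + c**2)
K = 50 (K = -10*((-4 + 3**2) - 10) = -10*((-4 + 9) - 10) = -10*(5 - 10) = -10*(-5) = 50)
K*(-2*11 + W(2)) = 50*(-2*11 + 2) = 50*(-22 + 2) = 50*(-20) = -1000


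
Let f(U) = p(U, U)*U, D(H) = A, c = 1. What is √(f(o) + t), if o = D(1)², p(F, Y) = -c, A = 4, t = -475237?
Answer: I*√475253 ≈ 689.39*I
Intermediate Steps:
D(H) = 4
p(F, Y) = -1 (p(F, Y) = -1*1 = -1)
o = 16 (o = 4² = 16)
f(U) = -U
√(f(o) + t) = √(-1*16 - 475237) = √(-16 - 475237) = √(-475253) = I*√475253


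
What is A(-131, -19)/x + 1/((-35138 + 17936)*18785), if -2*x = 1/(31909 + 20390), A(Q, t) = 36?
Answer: -1216791098742961/323139570 ≈ -3.7655e+6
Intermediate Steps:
x = -1/104598 (x = -1/(2*(31909 + 20390)) = -½/52299 = -½*1/52299 = -1/104598 ≈ -9.5604e-6)
A(-131, -19)/x + 1/((-35138 + 17936)*18785) = 36/(-1/104598) + 1/((-35138 + 17936)*18785) = 36*(-104598) + (1/18785)/(-17202) = -3765528 - 1/17202*1/18785 = -3765528 - 1/323139570 = -1216791098742961/323139570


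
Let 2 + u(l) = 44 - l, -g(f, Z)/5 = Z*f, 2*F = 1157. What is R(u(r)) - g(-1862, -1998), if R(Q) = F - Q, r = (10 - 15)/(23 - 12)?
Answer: 409242153/22 ≈ 1.8602e+7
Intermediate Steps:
F = 1157/2 (F = (½)*1157 = 1157/2 ≈ 578.50)
g(f, Z) = -5*Z*f
r = -5/11 ≈ -0.45455
u(l) = 42 - l (u(l) = -2 + (44 - l) = 42 - l)
R(Q) = 1157/2 - Q
R(u(r)) - g(-1862, -1998) = (1157/2 - (42 - 1*(-5/11))) - (-5)*(-1998)*(-1862) = (1157/2 - (42 + 5/11)) - 1*(-18601380) = (1157/2 - 1*467/11) + 18601380 = (1157/2 - 467/11) + 18601380 = 11793/22 + 18601380 = 409242153/22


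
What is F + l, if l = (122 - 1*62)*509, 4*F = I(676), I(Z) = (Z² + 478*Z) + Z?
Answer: 225735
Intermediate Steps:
I(Z) = Z² + 479*Z
F = 195195 (F = (676*(479 + 676))/4 = (676*1155)/4 = (¼)*780780 = 195195)
l = 30540 (l = (122 - 62)*509 = 60*509 = 30540)
F + l = 195195 + 30540 = 225735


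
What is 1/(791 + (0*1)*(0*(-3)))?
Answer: 1/791 ≈ 0.0012642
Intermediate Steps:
1/(791 + (0*1)*(0*(-3))) = 1/(791 + 0*0) = 1/(791 + 0) = 1/791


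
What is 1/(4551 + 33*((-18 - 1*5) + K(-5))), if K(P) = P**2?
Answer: 1/4617 ≈ 0.00021659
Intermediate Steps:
1/(4551 + 33*((-18 - 1*5) + K(-5))) = 1/(4551 + 33*((-18 - 1*5) + (-5)**2)) = 1/(4551 + 33*((-18 - 5) + 25)) = 1/(4551 + 33*(-23 + 25)) = 1/(4551 + 33*2) = 1/(4551 + 66) = 1/4617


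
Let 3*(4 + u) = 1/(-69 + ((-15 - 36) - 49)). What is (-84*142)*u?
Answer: 8067304/169 ≈ 47736.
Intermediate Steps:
u = -2029/507 (u = -4 + 1/(3*(-69 + ((-15 - 36) - 49))) = -4 + 1/(3*(-69 + (-51 - 49))) = -4 + 1/(3*(-69 - 100)) = -4 + (1/3)/(-169) = -4 + (1/3)*(-1/169) = -4 - 1/507 = -2029/507 ≈ -4.0020)
(-84*142)*u = -84*142*(-2029/507) = -11928*(-2029/507) = 8067304/169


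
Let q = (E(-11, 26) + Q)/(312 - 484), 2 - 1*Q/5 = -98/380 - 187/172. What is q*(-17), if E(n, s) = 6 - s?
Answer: -181917/562096 ≈ -0.32364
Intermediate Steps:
Q = 54659/3268 (Q = 10 - 5*(-98/380 - 187/172) = 10 - 5*(-98*1/380 - 187*1/172) = 10 - 5*(-49/190 - 187/172) = 10 - 5*(-21979/16340) = 10 + 21979/3268 = 54659/3268 ≈ 16.726)
q = 10701/562096 (q = ((6 - 1*26) + 54659/3268)/(312 - 484) = ((6 - 26) + 54659/3268)/(-172) = (-20 + 54659/3268)*(-1/172) = -10701/3268*(-1/172) = 10701/562096 ≈ 0.019038)
q*(-17) = (10701/562096)*(-17) = -181917/562096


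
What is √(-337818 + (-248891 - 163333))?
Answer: 3*I*√83338 ≈ 866.05*I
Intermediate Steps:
√(-337818 + (-248891 - 163333)) = √(-337818 - 412224) = √(-750042) = 3*I*√83338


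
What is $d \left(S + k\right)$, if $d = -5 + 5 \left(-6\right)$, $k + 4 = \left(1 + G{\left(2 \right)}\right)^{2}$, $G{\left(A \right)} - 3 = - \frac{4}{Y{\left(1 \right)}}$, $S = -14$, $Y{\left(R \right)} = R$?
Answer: $630$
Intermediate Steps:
$G{\left(A \right)} = -1$ ($G{\left(A \right)} = 3 - \frac{4}{1} = 3 - 4 = -1$)
$k = -4$ ($k = -4 + \left(1 - 1\right)^{2} = -4 + 0^{2} = -4 + 0 = -4$)
$d = -35$ ($d = -5 - 30 = -35$)
$d \left(S + k\right) = - 35 \left(-14 - 4\right) = \left(-35\right) \left(-18\right) = 630$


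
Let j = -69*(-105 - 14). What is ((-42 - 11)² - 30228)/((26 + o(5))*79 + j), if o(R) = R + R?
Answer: -27419/11055 ≈ -2.4802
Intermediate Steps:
j = 8211 (j = -69*(-119) = 8211)
o(R) = 2*R
((-42 - 11)² - 30228)/((26 + o(5))*79 + j) = ((-42 - 11)² - 30228)/((26 + 2*5)*79 + 8211) = ((-53)² - 30228)/((26 + 10)*79 + 8211) = (2809 - 30228)/(36*79 + 8211) = -27419/(2844 + 8211) = -27419/11055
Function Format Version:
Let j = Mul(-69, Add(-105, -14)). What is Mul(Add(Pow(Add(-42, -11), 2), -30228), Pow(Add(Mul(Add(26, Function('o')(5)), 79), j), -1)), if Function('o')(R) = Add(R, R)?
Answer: Rational(-27419, 11055) ≈ -2.4802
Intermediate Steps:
j = 8211 (j = Mul(-69, -119) = 8211)
Function('o')(R) = Mul(2, R)
Mul(Add(Pow(Add(-42, -11), 2), -30228), Pow(Add(Mul(Add(26, Function('o')(5)), 79), j), -1)) = Mul(Add(Pow(Add(-42, -11), 2), -30228), Pow(Add(Mul(Add(26, Mul(2, 5)), 79), 8211), -1)) = Mul(Add(Pow(-53, 2), -30228), Pow(Add(Mul(Add(26, 10), 79), 8211), -1)) = Mul(Add(2809, -30228), Pow(Add(Mul(36, 79), 8211), -1)) = Mul(-27419, Pow(Add(2844, 8211), -1)) = Mul(-27419, Pow(11055, -1)) = Mul(-27419, Rational(1, 11055)) = Rational(-27419, 11055)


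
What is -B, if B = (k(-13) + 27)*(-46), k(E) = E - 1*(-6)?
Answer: 920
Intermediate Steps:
k(E) = 6 + E (k(E) = E + 6 = 6 + E)
B = -920 (B = ((6 - 13) + 27)*(-46) = (-7 + 27)*(-46) = 20*(-46) = -920)
-B = -1*(-920) = 920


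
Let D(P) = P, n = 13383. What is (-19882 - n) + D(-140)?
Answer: -33405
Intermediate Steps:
(-19882 - n) + D(-140) = (-19882 - 1*13383) - 140 = (-19882 - 13383) - 140 = -33265 - 140 = -33405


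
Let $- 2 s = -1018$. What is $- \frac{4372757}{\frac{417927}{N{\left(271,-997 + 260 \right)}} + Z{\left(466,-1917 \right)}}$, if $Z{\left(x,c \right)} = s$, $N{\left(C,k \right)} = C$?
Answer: $- \frac{69706891}{32698} \approx -2131.8$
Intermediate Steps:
$s = 509$ ($s = \left(- \frac{1}{2}\right) \left(-1018\right) = 509$)
$Z{\left(x,c \right)} = 509$
$- \frac{4372757}{\frac{417927}{N{\left(271,-997 + 260 \right)}} + Z{\left(466,-1917 \right)}} = - \frac{4372757}{\frac{417927}{271} + 509} = - \frac{4372757}{\frac{555866}{271}} = \left(-4372757\right) \frac{271}{555866} = - \frac{69706891}{32698}$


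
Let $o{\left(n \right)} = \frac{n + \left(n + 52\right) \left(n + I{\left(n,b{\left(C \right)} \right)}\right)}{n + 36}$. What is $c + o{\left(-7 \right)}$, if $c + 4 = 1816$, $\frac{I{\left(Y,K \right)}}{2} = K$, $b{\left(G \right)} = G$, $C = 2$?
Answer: $\frac{52406}{29} \approx 1807.1$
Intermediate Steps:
$I{\left(Y,K \right)} = 2 K$
$c = 1812$ ($c = -4 + 1816 = 1812$)
$o{\left(n \right)} = \frac{n + \left(4 + n\right) \left(52 + n\right)}{36 + n}$ ($o{\left(n \right)} = \frac{n + \left(n + 52\right) \left(n + 2 \cdot 2\right)}{n + 36} = \frac{n + \left(52 + n\right) \left(n + 4\right)}{36 + n} = \frac{n + \left(52 + n\right) \left(4 + n\right)}{36 + n} = \frac{n + \left(4 + n\right) \left(52 + n\right)}{36 + n}$)
$c + o{\left(-7 \right)} = 1812 + \frac{208 + \left(-7\right)^{2} + 57 \left(-7\right)}{36 - 7} = 1812 + \frac{208 + 49 - 399}{29} = 1812 + \frac{1}{29} \left(-142\right) = 1812 - \frac{142}{29} = \frac{52406}{29}$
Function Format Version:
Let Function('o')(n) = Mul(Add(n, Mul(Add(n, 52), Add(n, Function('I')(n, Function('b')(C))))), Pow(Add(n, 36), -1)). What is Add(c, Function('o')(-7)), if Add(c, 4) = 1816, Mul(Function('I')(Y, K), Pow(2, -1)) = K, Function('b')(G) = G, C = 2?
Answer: Rational(52406, 29) ≈ 1807.1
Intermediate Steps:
Function('I')(Y, K) = Mul(2, K)
c = 1812 (c = Add(-4, 1816) = 1812)
Function('o')(n) = Mul(Pow(Add(36, n), -1), Add(n, Mul(Add(4, n), Add(52, n)))) (Function('o')(n) = Mul(Add(n, Mul(Add(n, 52), Add(n, Mul(2, 2)))), Pow(Add(n, 36), -1)) = Mul(Add(n, Mul(Add(52, n), Add(n, 4))), Pow(Add(36, n), -1)) = Mul(Add(n, Mul(Add(52, n), Add(4, n))), Pow(Add(36, n), -1)) = Mul(Add(n, Mul(Add(4, n), Add(52, n))), Pow(Add(36, n), -1)) = Mul(Pow(Add(36, n), -1), Add(n, Mul(Add(4, n), Add(52, n)))))
Add(c, Function('o')(-7)) = Add(1812, Mul(Pow(Add(36, -7), -1), Add(208, Pow(-7, 2), Mul(57, -7)))) = Add(1812, Mul(Pow(29, -1), Add(208, 49, -399))) = Add(1812, Mul(Rational(1, 29), -142)) = Add(1812, Rational(-142, 29)) = Rational(52406, 29)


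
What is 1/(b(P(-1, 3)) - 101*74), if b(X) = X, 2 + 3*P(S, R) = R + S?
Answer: -1/7474 ≈ -0.00013380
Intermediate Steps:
P(S, R) = -2/3 + R/3 + S/3 (P(S, R) = -2/3 + (R + S)/3 = -2/3 + (R/3 + S/3) = -2/3 + R/3 + S/3)
1/(b(P(-1, 3)) - 101*74) = 1/((-2/3 + (1/3)*3 + (1/3)*(-1)) - 101*74) = 1/((-2/3 + 1 - 1/3) - 7474) = 1/(0 - 7474) = 1/(-7474) = -1/7474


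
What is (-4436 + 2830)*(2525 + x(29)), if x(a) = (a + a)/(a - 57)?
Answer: -28362763/7 ≈ -4.0518e+6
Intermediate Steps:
x(a) = 2*a/(-57 + a) (x(a) = (2*a)/(-57 + a) = 2*a/(-57 + a))
(-4436 + 2830)*(2525 + x(29)) = (-4436 + 2830)*(2525 + 2*29/(-57 + 29)) = -1606*(2525 + 2*29/(-28)) = -1606*(2525 + 2*29*(-1/28)) = -1606*(2525 - 29/14) = -1606*35321/14 = -28362763/7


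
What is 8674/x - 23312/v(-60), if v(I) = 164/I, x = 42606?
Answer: 7449410857/873423 ≈ 8529.0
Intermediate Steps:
8674/x - 23312/v(-60) = 8674/42606 - 23312/(164/(-60)) = 8674*(1/42606) - 23312/(164*(-1/60)) = 4337/21303 - 23312/(-41/15) = 4337/21303 - 23312*(-15/41) = 4337/21303 + 349680/41 = 7449410857/873423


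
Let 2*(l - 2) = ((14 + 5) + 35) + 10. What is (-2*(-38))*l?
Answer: 2584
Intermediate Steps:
l = 34 (l = 2 + (((14 + 5) + 35) + 10)/2 = 2 + ((19 + 35) + 10)/2 = 2 + (54 + 10)/2 = 2 + (1/2)*64 = 2 + 32 = 34)
(-2*(-38))*l = -2*(-38)*34 = 76*34 = 2584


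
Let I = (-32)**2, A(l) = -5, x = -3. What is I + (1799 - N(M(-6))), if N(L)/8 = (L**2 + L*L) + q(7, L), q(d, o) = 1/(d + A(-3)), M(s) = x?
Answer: 2675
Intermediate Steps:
M(s) = -3
q(d, o) = 1/(-5 + d) (q(d, o) = 1/(d - 5) = 1/(-5 + d))
N(L) = 4 + 16*L**2 (N(L) = 8*((L**2 + L*L) + 1/(-5 + 7)) = 8*((L**2 + L**2) + 1/2) = 8*(2*L**2 + 1/2) = 8*(1/2 + 2*L**2) = 4 + 16*L**2)
I = 1024
I + (1799 - N(M(-6))) = 1024 + (1799 - (4 + 16*(-3)**2)) = 1024 + (1799 - (4 + 16*9)) = 1024 + (1799 - (4 + 144)) = 1024 + (1799 - 1*148) = 1024 + (1799 - 148) = 1024 + 1651 = 2675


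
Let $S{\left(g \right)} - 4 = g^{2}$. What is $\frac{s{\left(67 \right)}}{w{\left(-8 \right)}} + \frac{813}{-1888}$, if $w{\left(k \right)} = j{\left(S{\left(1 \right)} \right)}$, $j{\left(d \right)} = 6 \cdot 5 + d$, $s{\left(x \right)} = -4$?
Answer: $- \frac{36007}{66080} \approx -0.5449$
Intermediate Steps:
$S{\left(g \right)} = 4 + g^{2}$
$j{\left(d \right)} = 30 + d$
$w{\left(k \right)} = 35$ ($w{\left(k \right)} = 30 + \left(4 + 1^{2}\right) = 30 + \left(4 + 1\right) = 30 + 5 = 35$)
$\frac{s{\left(67 \right)}}{w{\left(-8 \right)}} + \frac{813}{-1888} = - \frac{4}{35} + \frac{813}{-1888} = \left(-4\right) \frac{1}{35} + 813 \left(- \frac{1}{1888}\right) = - \frac{4}{35} - \frac{813}{1888} = - \frac{36007}{66080}$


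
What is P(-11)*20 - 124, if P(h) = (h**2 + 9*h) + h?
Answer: 96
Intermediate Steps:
P(h) = h**2 + 10*h
P(-11)*20 - 124 = -11*(10 - 11)*20 - 124 = -11*(-1)*20 - 124 = 11*20 - 124 = 220 - 124 = 96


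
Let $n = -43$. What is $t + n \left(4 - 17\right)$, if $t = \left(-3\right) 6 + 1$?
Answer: $542$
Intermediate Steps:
$t = -17$ ($t = -18 + 1 = -17$)
$t + n \left(4 - 17\right) = -17 - 43 \left(4 - 17\right) = -17 - -559 = -17 + 559 = 542$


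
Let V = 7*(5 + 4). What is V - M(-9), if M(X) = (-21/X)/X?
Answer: 1708/27 ≈ 63.259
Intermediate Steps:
M(X) = -21/X²
V = 63 (V = 7*9 = 63)
V - M(-9) = 63 - (-21)/(-9)² = 63 - (-21)/81 = 63 - 1*(-7/27) = 63 + 7/27 = 1708/27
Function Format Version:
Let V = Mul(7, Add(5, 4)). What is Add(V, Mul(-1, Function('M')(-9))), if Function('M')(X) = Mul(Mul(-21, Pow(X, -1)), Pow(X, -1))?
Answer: Rational(1708, 27) ≈ 63.259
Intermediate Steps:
Function('M')(X) = Mul(-21, Pow(X, -2))
V = 63 (V = Mul(7, 9) = 63)
Add(V, Mul(-1, Function('M')(-9))) = Add(63, Mul(-1, Mul(-21, Pow(-9, -2)))) = Add(63, Mul(-1, Mul(-21, Rational(1, 81)))) = Add(63, Mul(-1, Rational(-7, 27))) = Add(63, Rational(7, 27)) = Rational(1708, 27)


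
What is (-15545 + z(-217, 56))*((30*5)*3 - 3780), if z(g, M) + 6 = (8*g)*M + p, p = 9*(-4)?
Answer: 375633990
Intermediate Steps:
p = -36
z(g, M) = -42 + 8*M*g (z(g, M) = -6 + ((8*g)*M - 36) = -6 + (8*M*g - 36) = -6 + (-36 + 8*M*g) = -42 + 8*M*g)
(-15545 + z(-217, 56))*((30*5)*3 - 3780) = (-15545 + (-42 + 8*56*(-217)))*((30*5)*3 - 3780) = (-15545 + (-42 - 97216))*(150*3 - 3780) = (-15545 - 97258)*(450 - 3780) = -112803*(-3330) = 375633990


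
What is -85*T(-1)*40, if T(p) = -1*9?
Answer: 30600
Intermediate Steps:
T(p) = -9
-85*T(-1)*40 = -85*(-9)*40 = 765*40 = 30600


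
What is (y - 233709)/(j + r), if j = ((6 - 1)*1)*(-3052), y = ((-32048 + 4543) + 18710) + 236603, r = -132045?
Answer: 5901/147305 ≈ 0.040060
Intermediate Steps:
y = 227808 (y = (-27505 + 18710) + 236603 = -8795 + 236603 = 227808)
j = -15260 (j = (5*1)*(-3052) = 5*(-3052) = -15260)
(y - 233709)/(j + r) = (227808 - 233709)/(-15260 - 132045) = -5901/(-147305) = -5901*(-1/147305) = 5901/147305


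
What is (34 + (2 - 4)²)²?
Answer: 1444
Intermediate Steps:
(34 + (2 - 4)²)² = (34 + (-2)²)² = (34 + 4)² = 38² = 1444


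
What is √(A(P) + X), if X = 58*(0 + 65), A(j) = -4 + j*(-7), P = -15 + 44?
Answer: √3563 ≈ 59.691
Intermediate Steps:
P = 29
A(j) = -4 - 7*j
X = 3770 (X = 58*65 = 3770)
√(A(P) + X) = √((-4 - 7*29) + 3770) = √((-4 - 203) + 3770) = √(-207 + 3770) = √3563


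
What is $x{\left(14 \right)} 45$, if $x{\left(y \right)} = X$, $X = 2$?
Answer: $90$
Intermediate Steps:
$x{\left(y \right)} = 2$
$x{\left(14 \right)} 45 = 2 \cdot 45 = 90$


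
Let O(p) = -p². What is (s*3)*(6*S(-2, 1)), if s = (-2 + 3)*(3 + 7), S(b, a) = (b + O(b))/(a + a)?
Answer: -540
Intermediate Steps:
S(b, a) = (b - b²)/(2*a) (S(b, a) = (b - b²)/(a + a) = (b - b²)/((2*a)) = (b - b²)*(1/(2*a)) = (b - b²)/(2*a))
s = 10 (s = 1*10 = 10)
(s*3)*(6*S(-2, 1)) = (10*3)*(6*((½)*(-2)*(1 - 1*(-2))/1)) = 30*(6*((½)*(-2)*1*(1 + 2))) = 30*(6*((½)*(-2)*1*3)) = 30*(6*(-3)) = 30*(-18) = -540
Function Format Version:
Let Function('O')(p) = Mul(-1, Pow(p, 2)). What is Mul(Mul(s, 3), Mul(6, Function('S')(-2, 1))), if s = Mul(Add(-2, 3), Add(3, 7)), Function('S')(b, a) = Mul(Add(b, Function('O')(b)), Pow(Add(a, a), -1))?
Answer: -540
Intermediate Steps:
Function('S')(b, a) = Mul(Rational(1, 2), Pow(a, -1), Add(b, Mul(-1, Pow(b, 2)))) (Function('S')(b, a) = Mul(Add(b, Mul(-1, Pow(b, 2))), Pow(Add(a, a), -1)) = Mul(Add(b, Mul(-1, Pow(b, 2))), Pow(Mul(2, a), -1)) = Mul(Add(b, Mul(-1, Pow(b, 2))), Mul(Rational(1, 2), Pow(a, -1))) = Mul(Rational(1, 2), Pow(a, -1), Add(b, Mul(-1, Pow(b, 2)))))
s = 10 (s = Mul(1, 10) = 10)
Mul(Mul(s, 3), Mul(6, Function('S')(-2, 1))) = Mul(Mul(10, 3), Mul(6, Mul(Rational(1, 2), -2, Pow(1, -1), Add(1, Mul(-1, -2))))) = Mul(30, Mul(6, Mul(Rational(1, 2), -2, 1, Add(1, 2)))) = Mul(30, Mul(6, Mul(Rational(1, 2), -2, 1, 3))) = Mul(30, Mul(6, -3)) = Mul(30, -18) = -540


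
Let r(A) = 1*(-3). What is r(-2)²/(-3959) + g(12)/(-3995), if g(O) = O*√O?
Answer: -9/3959 - 24*√3/3995 ≈ -0.012679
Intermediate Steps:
r(A) = -3
g(O) = O^(3/2)
r(-2)²/(-3959) + g(12)/(-3995) = (-3)²/(-3959) + 12^(3/2)/(-3995) = 9*(-1/3959) + (24*√3)*(-1/3995) = -9/3959 - 24*√3/3995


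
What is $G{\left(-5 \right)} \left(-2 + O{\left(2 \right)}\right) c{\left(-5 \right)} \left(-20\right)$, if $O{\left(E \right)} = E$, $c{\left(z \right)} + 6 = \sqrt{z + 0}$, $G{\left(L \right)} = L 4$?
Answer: $0$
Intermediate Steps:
$G{\left(L \right)} = 4 L$
$c{\left(z \right)} = -6 + \sqrt{z}$ ($c{\left(z \right)} = -6 + \sqrt{z + 0} = -6 + \sqrt{z}$)
$G{\left(-5 \right)} \left(-2 + O{\left(2 \right)}\right) c{\left(-5 \right)} \left(-20\right) = 4 \left(-5\right) \left(-2 + 2\right) \left(-6 + \sqrt{-5}\right) \left(-20\right) = - 20 \cdot 0 \left(-6 + i \sqrt{5}\right) \left(-20\right) = \left(-20\right) 0 \left(-20\right) = 0 \left(-20\right) = 0$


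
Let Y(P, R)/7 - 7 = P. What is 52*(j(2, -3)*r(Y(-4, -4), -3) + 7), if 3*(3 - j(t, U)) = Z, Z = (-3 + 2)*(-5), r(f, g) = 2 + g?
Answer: 884/3 ≈ 294.67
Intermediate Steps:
Y(P, R) = 49 + 7*P
Z = 5 (Z = -1*(-5) = 5)
j(t, U) = 4/3 (j(t, U) = 3 - ⅓*5 = 3 - 5/3 = 4/3)
52*(j(2, -3)*r(Y(-4, -4), -3) + 7) = 52*(4*(2 - 3)/3 + 7) = 52*((4/3)*(-1) + 7) = 52*(-4/3 + 7) = 52*(17/3) = 884/3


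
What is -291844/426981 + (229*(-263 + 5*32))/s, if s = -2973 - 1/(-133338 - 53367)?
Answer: 1718348548189519/237006036222684 ≈ 7.2502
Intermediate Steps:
s = -555073964/186705 (s = -2973 - 1/(-186705) = -2973 - 1*(-1/186705) = -2973 + 1/186705 = -555073964/186705 ≈ -2973.0)
-291844/426981 + (229*(-263 + 5*32))/s = -291844/426981 + (229*(-263 + 5*32))/(-555073964/186705) = -291844*1/426981 + (229*(-263 + 160))*(-186705/555073964) = -291844/426981 + (229*(-103))*(-186705/555073964) = -291844/426981 - 23587*(-186705/555073964) = -291844/426981 + 4403810835/555073964 = 1718348548189519/237006036222684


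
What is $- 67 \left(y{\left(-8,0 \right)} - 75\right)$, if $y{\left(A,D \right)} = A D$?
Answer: $5025$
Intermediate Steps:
$- 67 \left(y{\left(-8,0 \right)} - 75\right) = - 67 \left(\left(-8\right) 0 - 75\right) = - 67 \left(0 - 75\right) = \left(-67\right) \left(-75\right) = 5025$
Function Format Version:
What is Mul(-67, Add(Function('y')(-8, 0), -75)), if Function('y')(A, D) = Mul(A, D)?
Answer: 5025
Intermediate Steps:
Mul(-67, Add(Function('y')(-8, 0), -75)) = Mul(-67, Add(Mul(-8, 0), -75)) = Mul(-67, Add(0, -75)) = Mul(-67, -75) = 5025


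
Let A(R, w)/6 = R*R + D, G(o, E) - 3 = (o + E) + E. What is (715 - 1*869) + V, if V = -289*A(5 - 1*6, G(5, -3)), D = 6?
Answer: -12292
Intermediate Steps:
G(o, E) = 3 + o + 2*E (G(o, E) = 3 + ((o + E) + E) = 3 + ((E + o) + E) = 3 + (o + 2*E) = 3 + o + 2*E)
A(R, w) = 36 + 6*R² (A(R, w) = 6*(R*R + 6) = 6*(R² + 6) = 6*(6 + R²) = 36 + 6*R²)
V = -12138 (V = -289*(36 + 6*(5 - 1*6)²) = -289*(36 + 6*(5 - 6)²) = -289*(36 + 6*(-1)²) = -289*(36 + 6*1) = -289*(36 + 6) = -289*42 = -12138)
(715 - 1*869) + V = (715 - 1*869) - 12138 = (715 - 869) - 12138 = -154 - 12138 = -12292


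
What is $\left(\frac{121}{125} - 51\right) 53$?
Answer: $- \frac{331462}{125} \approx -2651.7$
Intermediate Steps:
$\left(\frac{121}{125} - 51\right) 53 = \left(- \frac{6254}{125}\right) 53 = - \frac{331462}{125}$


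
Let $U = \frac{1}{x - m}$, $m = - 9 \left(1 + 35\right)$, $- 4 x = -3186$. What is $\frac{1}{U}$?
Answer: $\frac{2241}{2} \approx 1120.5$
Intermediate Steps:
$x = \frac{1593}{2}$ ($x = \left(- \frac{1}{4}\right) \left(-3186\right) = \frac{1593}{2} \approx 796.5$)
$m = -324$ ($m = \left(-9\right) 36 = -324$)
$U = \frac{2}{2241}$ ($U = \frac{1}{\frac{1593}{2} - -324} = \frac{1}{\frac{1593}{2} + 324} = \frac{1}{\frac{2241}{2}} = \frac{2}{2241} \approx 0.00089246$)
$\frac{1}{U} = \frac{1}{\frac{2}{2241}} = \frac{2241}{2}$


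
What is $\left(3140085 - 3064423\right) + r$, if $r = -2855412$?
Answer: $-2779750$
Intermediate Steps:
$\left(3140085 - 3064423\right) + r = \left(3140085 - 3064423\right) - 2855412 = 75662 - 2855412 = -2779750$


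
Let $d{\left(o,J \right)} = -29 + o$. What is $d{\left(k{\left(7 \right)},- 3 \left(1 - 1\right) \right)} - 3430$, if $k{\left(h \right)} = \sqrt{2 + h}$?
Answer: $-3456$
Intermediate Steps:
$d{\left(k{\left(7 \right)},- 3 \left(1 - 1\right) \right)} - 3430 = \left(-29 + \sqrt{2 + 7}\right) - 3430 = \left(-29 + \sqrt{9}\right) - 3430 = \left(-29 + 3\right) - 3430 = -26 - 3430 = -3456$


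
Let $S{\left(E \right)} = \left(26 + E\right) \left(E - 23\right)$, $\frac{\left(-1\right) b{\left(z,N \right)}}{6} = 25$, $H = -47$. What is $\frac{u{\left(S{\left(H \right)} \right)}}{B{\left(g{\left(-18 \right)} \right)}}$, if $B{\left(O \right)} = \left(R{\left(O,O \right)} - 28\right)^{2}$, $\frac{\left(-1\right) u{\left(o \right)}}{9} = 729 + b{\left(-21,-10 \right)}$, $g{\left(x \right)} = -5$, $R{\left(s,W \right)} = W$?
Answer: $- \frac{579}{121} \approx -4.7851$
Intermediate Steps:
$b{\left(z,N \right)} = -150$ ($b{\left(z,N \right)} = \left(-6\right) 25 = -150$)
$S{\left(E \right)} = \left(-23 + E\right) \left(26 + E\right)$ ($S{\left(E \right)} = \left(26 + E\right) \left(-23 + E\right) = \left(-23 + E\right) \left(26 + E\right)$)
$u{\left(o \right)} = -5211$ ($u{\left(o \right)} = - 9 \left(729 - 150\right) = \left(-9\right) 579 = -5211$)
$B{\left(O \right)} = \left(-28 + O\right)^{2}$ ($B{\left(O \right)} = \left(O - 28\right)^{2} = \left(-28 + O\right)^{2}$)
$\frac{u{\left(S{\left(H \right)} \right)}}{B{\left(g{\left(-18 \right)} \right)}} = - \frac{5211}{\left(-28 - 5\right)^{2}} = - \frac{5211}{\left(-33\right)^{2}} = - \frac{5211}{1089} = \left(-5211\right) \frac{1}{1089} = - \frac{579}{121}$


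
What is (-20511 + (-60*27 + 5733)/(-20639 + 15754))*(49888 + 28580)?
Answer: -7862520906864/4885 ≈ -1.6095e+9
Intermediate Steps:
(-20511 + (-60*27 + 5733)/(-20639 + 15754))*(49888 + 28580) = (-20511 + (-1620 + 5733)/(-4885))*78468 = (-20511 + 4113*(-1/4885))*78468 = (-20511 - 4113/4885)*78468 = -100200348/4885*78468 = -7862520906864/4885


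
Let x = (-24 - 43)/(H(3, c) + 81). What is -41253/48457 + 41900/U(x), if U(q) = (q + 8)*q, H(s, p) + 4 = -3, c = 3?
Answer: -444785534603/68178999 ≈ -6523.8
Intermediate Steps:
H(s, p) = -7 (H(s, p) = -4 - 3 = -7)
x = -67/74 (x = (-24 - 43)/(-7 + 81) = -67/74 ≈ -0.90541)
U(q) = q*(8 + q) (U(q) = (8 + q)*q = q*(8 + q))
-41253/48457 + 41900/U(x) = -41253/48457 + 41900/((-67*(8 - 67/74)/74)) = -41253*1/48457 + 41900/((-67/74*525/74)) = -41253/48457 + 41900/(-35175/5476) = -41253/48457 + 41900*(-5476/35175) = -41253/48457 - 9177776/1407 = -444785534603/68178999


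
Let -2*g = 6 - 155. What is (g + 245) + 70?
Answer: 779/2 ≈ 389.50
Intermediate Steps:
g = 149/2 (g = -(6 - 155)/2 = -½*(-149) = 149/2 ≈ 74.500)
(g + 245) + 70 = (149/2 + 245) + 70 = 639/2 + 70 = 779/2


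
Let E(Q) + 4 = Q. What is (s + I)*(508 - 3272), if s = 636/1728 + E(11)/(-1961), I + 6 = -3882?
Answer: 758583992297/70596 ≈ 1.0745e+7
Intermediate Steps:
I = -3888 (I = -6 - 3882 = -3888)
E(Q) = -4 + Q
s = 102925/282384 (s = 636/1728 + (-4 + 11)/(-1961) = 636*(1/1728) + 7*(-1/1961) = 53/144 - 7/1961 = 102925/282384 ≈ 0.36449)
(s + I)*(508 - 3272) = (102925/282384 - 3888)*(508 - 3272) = -1097806067/282384*(-2764) = 758583992297/70596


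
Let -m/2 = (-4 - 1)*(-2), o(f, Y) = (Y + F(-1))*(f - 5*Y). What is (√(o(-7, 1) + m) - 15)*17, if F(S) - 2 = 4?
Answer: -255 + 34*I*√26 ≈ -255.0 + 173.37*I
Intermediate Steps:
F(S) = 6 (F(S) = 2 + 4 = 6)
o(f, Y) = (6 + Y)*(f - 5*Y) (o(f, Y) = (Y + 6)*(f - 5*Y) = (6 + Y)*(f - 5*Y))
m = -20 (m = -2*(-4 - 1)*(-2) = -(-10)*(-2) = -2*10 = -20)
(√(o(-7, 1) + m) - 15)*17 = (√((-30*1 - 5*1² + 6*(-7) + 1*(-7)) - 20) - 15)*17 = (√((-30 - 5*1 - 42 - 7) - 20) - 15)*17 = (√((-30 - 5 - 42 - 7) - 20) - 15)*17 = (√(-84 - 20) - 15)*17 = (√(-104) - 15)*17 = (2*I*√26 - 15)*17 = (-15 + 2*I*√26)*17 = -255 + 34*I*√26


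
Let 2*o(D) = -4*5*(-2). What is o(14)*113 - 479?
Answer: 1781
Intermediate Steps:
o(D) = 20 (o(D) = (-4*5*(-2))/2 = (-20*(-2))/2 = (1/2)*40 = 20)
o(14)*113 - 479 = 20*113 - 479 = 2260 - 479 = 1781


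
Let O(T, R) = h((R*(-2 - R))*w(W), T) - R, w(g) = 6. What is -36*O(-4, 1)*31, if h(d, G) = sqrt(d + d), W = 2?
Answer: 1116 - 6696*I ≈ 1116.0 - 6696.0*I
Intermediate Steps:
h(d, G) = sqrt(2)*sqrt(d) (h(d, G) = sqrt(2*d) = sqrt(2)*sqrt(d))
O(T, R) = -R + 2*sqrt(3)*sqrt(R*(-2 - R)) (O(T, R) = sqrt(2)*sqrt((R*(-2 - R))*6) - R = sqrt(2)*sqrt(6*R*(-2 - R)) - R = sqrt(2)*(sqrt(6)*sqrt(R*(-2 - R))) - R = 2*sqrt(3)*sqrt(R*(-2 - R)) - R = -R + 2*sqrt(3)*sqrt(R*(-2 - R)))
-36*O(-4, 1)*31 = -36*(-1*1 + 2*sqrt(3)*sqrt(-1*1*(2 + 1)))*31 = -36*(-1 + 2*sqrt(3)*sqrt(-1*1*3))*31 = -36*(-1 + 2*sqrt(3)*sqrt(-3))*31 = -36*(-1 + 2*sqrt(3)*(I*sqrt(3)))*31 = -36*(-1 + 6*I)*31 = (36 - 216*I)*31 = 1116 - 6696*I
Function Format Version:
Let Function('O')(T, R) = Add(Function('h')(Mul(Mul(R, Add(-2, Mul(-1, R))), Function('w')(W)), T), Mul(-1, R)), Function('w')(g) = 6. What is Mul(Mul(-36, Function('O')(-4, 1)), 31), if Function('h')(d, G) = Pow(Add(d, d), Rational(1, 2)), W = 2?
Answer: Add(1116, Mul(-6696, I)) ≈ Add(1116.0, Mul(-6696.0, I))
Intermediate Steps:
Function('h')(d, G) = Mul(Pow(2, Rational(1, 2)), Pow(d, Rational(1, 2))) (Function('h')(d, G) = Pow(Mul(2, d), Rational(1, 2)) = Mul(Pow(2, Rational(1, 2)), Pow(d, Rational(1, 2))))
Function('O')(T, R) = Add(Mul(-1, R), Mul(2, Pow(3, Rational(1, 2)), Pow(Mul(R, Add(-2, Mul(-1, R))), Rational(1, 2)))) (Function('O')(T, R) = Add(Mul(Pow(2, Rational(1, 2)), Pow(Mul(Mul(R, Add(-2, Mul(-1, R))), 6), Rational(1, 2))), Mul(-1, R)) = Add(Mul(Pow(2, Rational(1, 2)), Pow(Mul(6, R, Add(-2, Mul(-1, R))), Rational(1, 2))), Mul(-1, R)) = Add(Mul(Pow(2, Rational(1, 2)), Mul(Pow(6, Rational(1, 2)), Pow(Mul(R, Add(-2, Mul(-1, R))), Rational(1, 2)))), Mul(-1, R)) = Add(Mul(2, Pow(3, Rational(1, 2)), Pow(Mul(R, Add(-2, Mul(-1, R))), Rational(1, 2))), Mul(-1, R)) = Add(Mul(-1, R), Mul(2, Pow(3, Rational(1, 2)), Pow(Mul(R, Add(-2, Mul(-1, R))), Rational(1, 2)))))
Mul(Mul(-36, Function('O')(-4, 1)), 31) = Mul(Mul(-36, Add(Mul(-1, 1), Mul(2, Pow(3, Rational(1, 2)), Pow(Mul(-1, 1, Add(2, 1)), Rational(1, 2))))), 31) = Mul(Mul(-36, Add(-1, Mul(2, Pow(3, Rational(1, 2)), Pow(Mul(-1, 1, 3), Rational(1, 2))))), 31) = Mul(Mul(-36, Add(-1, Mul(2, Pow(3, Rational(1, 2)), Pow(-3, Rational(1, 2))))), 31) = Mul(Mul(-36, Add(-1, Mul(2, Pow(3, Rational(1, 2)), Mul(I, Pow(3, Rational(1, 2)))))), 31) = Mul(Mul(-36, Add(-1, Mul(6, I))), 31) = Mul(Add(36, Mul(-216, I)), 31) = Add(1116, Mul(-6696, I))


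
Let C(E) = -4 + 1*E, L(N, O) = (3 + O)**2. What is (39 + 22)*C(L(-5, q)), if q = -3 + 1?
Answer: -183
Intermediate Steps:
q = -2
C(E) = -4 + E
(39 + 22)*C(L(-5, q)) = (39 + 22)*(-4 + (3 - 2)**2) = 61*(-4 + 1**2) = 61*(-4 + 1) = 61*(-3) = -183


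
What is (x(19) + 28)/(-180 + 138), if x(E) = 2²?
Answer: -16/21 ≈ -0.76190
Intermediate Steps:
x(E) = 4
(x(19) + 28)/(-180 + 138) = (4 + 28)/(-180 + 138) = 32/(-42) = 32*(-1/42) = -16/21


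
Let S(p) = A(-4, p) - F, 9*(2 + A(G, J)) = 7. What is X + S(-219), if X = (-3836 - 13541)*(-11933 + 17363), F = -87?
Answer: -849213218/9 ≈ -9.4357e+7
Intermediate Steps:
A(G, J) = -11/9 (A(G, J) = -2 + (⅑)*7 = -2 + 7/9 = -11/9)
S(p) = 772/9 (S(p) = -11/9 - 1*(-87) = -11/9 + 87 = 772/9)
X = -94357110 (X = -17377*5430 = -94357110)
X + S(-219) = -94357110 + 772/9 = -849213218/9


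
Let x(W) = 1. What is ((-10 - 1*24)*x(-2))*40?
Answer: -1360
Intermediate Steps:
((-10 - 1*24)*x(-2))*40 = ((-10 - 1*24)*1)*40 = ((-10 - 24)*1)*40 = -34*1*40 = -34*40 = -1360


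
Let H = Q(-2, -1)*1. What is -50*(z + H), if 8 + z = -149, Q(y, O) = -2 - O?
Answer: 7900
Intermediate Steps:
z = -157 (z = -8 - 149 = -157)
H = -1 (H = (-2 - 1*(-1))*1 = (-2 + 1)*1 = -1*1 = -1)
-50*(z + H) = -50*(-157 - 1) = -50*(-158) = 7900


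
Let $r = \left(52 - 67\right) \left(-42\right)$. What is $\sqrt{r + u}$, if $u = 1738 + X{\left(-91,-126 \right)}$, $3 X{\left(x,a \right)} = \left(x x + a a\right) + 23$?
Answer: $2 \sqrt{2607} \approx 102.12$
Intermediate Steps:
$X{\left(x,a \right)} = \frac{23}{3} + \frac{a^{2}}{3} + \frac{x^{2}}{3}$ ($X{\left(x,a \right)} = \frac{\left(x x + a a\right) + 23}{3} = \frac{\left(x^{2} + a^{2}\right) + 23}{3} = \frac{\left(a^{2} + x^{2}\right) + 23}{3} = \frac{23 + a^{2} + x^{2}}{3} = \frac{23}{3} + \frac{a^{2}}{3} + \frac{x^{2}}{3}$)
$r = 630$ ($r = \left(-15\right) \left(-42\right) = 630$)
$u = 9798$ ($u = 1738 + \left(\frac{23}{3} + \frac{\left(-126\right)^{2}}{3} + \frac{\left(-91\right)^{2}}{3}\right) = 1738 + \left(\frac{23}{3} + \frac{1}{3} \cdot 15876 + \frac{1}{3} \cdot 8281\right) = 1738 + \left(\frac{23}{3} + 5292 + \frac{8281}{3}\right) = 1738 + 8060 = 9798$)
$\sqrt{r + u} = \sqrt{630 + 9798} = \sqrt{10428} = 2 \sqrt{2607}$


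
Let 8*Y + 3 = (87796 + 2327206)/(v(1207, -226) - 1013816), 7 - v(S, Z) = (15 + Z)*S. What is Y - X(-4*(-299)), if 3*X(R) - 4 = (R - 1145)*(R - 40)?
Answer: -59680243159/3036528 ≈ -19654.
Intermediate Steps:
v(S, Z) = 7 - S*(15 + Z) (v(S, Z) = 7 - (15 + Z)*S = 7 - S*(15 + Z))
X(R) = 4/3 + (-1145 + R)*(-40 + R)/3 (X(R) = 4/3 + ((R - 1145)*(R - 40))/3 = 4/3 + ((-1145 + R)*(-40 + R))/3 = 4/3 + (-1145 + R)*(-40 + R)/3)
Y = -2346199/3036528 (Y = -3/8 + ((87796 + 2327206)/((7 - 15*1207 - 1*1207*(-226)) - 1013816))/8 = -3/8 + (2415002/((7 - 18105 + 272782) - 1013816))/8 = -3/8 + (2415002/(254684 - 1013816))/8 = -3/8 + (2415002/(-759132))/8 = -3/8 + (2415002*(-1/759132))/8 = -3/8 + (⅛)*(-1207501/379566) = -3/8 - 1207501/3036528 = -2346199/3036528 ≈ -0.77266)
Y - X(-4*(-299)) = -2346199/3036528 - (15268 - (-1580)*(-299) + (-4*(-299))²/3) = -2346199/3036528 - (15268 - 395*1196 + (⅓)*1196²) = -2346199/3036528 - (15268 - 472420 + (⅓)*1430416) = -2346199/3036528 - (15268 - 472420 + 1430416/3) = -2346199/3036528 - 1*58960/3 = -2346199/3036528 - 58960/3 = -59680243159/3036528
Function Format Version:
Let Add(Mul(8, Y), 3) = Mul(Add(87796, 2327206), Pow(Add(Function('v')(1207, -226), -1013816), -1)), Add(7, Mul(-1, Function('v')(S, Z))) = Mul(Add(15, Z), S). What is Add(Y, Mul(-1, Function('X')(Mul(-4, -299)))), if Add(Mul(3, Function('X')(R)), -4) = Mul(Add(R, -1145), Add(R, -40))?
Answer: Rational(-59680243159, 3036528) ≈ -19654.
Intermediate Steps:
Function('v')(S, Z) = Add(7, Mul(-1, S, Add(15, Z))) (Function('v')(S, Z) = Add(7, Mul(-1, Mul(Add(15, Z), S))) = Add(7, Mul(-1, Mul(S, Add(15, Z)))) = Add(7, Mul(-1, S, Add(15, Z))))
Function('X')(R) = Add(Rational(4, 3), Mul(Rational(1, 3), Add(-1145, R), Add(-40, R))) (Function('X')(R) = Add(Rational(4, 3), Mul(Rational(1, 3), Mul(Add(R, -1145), Add(R, -40)))) = Add(Rational(4, 3), Mul(Rational(1, 3), Mul(Add(-1145, R), Add(-40, R)))) = Add(Rational(4, 3), Mul(Rational(1, 3), Add(-1145, R), Add(-40, R))))
Y = Rational(-2346199, 3036528) (Y = Add(Rational(-3, 8), Mul(Rational(1, 8), Mul(Add(87796, 2327206), Pow(Add(Add(7, Mul(-15, 1207), Mul(-1, 1207, -226)), -1013816), -1)))) = Add(Rational(-3, 8), Mul(Rational(1, 8), Mul(2415002, Pow(Add(Add(7, -18105, 272782), -1013816), -1)))) = Add(Rational(-3, 8), Mul(Rational(1, 8), Mul(2415002, Pow(Add(254684, -1013816), -1)))) = Add(Rational(-3, 8), Mul(Rational(1, 8), Mul(2415002, Pow(-759132, -1)))) = Add(Rational(-3, 8), Mul(Rational(1, 8), Mul(2415002, Rational(-1, 759132)))) = Add(Rational(-3, 8), Mul(Rational(1, 8), Rational(-1207501, 379566))) = Add(Rational(-3, 8), Rational(-1207501, 3036528)) = Rational(-2346199, 3036528) ≈ -0.77266)
Add(Y, Mul(-1, Function('X')(Mul(-4, -299)))) = Add(Rational(-2346199, 3036528), Mul(-1, Add(15268, Mul(-395, Mul(-4, -299)), Mul(Rational(1, 3), Pow(Mul(-4, -299), 2))))) = Add(Rational(-2346199, 3036528), Mul(-1, Add(15268, Mul(-395, 1196), Mul(Rational(1, 3), Pow(1196, 2))))) = Add(Rational(-2346199, 3036528), Mul(-1, Add(15268, -472420, Mul(Rational(1, 3), 1430416)))) = Add(Rational(-2346199, 3036528), Mul(-1, Add(15268, -472420, Rational(1430416, 3)))) = Add(Rational(-2346199, 3036528), Mul(-1, Rational(58960, 3))) = Add(Rational(-2346199, 3036528), Rational(-58960, 3)) = Rational(-59680243159, 3036528)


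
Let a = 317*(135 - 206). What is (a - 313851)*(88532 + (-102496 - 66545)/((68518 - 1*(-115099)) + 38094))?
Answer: -6602152283913538/221711 ≈ -2.9778e+10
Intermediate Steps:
a = -22507 (a = 317*(-71) = -22507)
(a - 313851)*(88532 + (-102496 - 66545)/((68518 - 1*(-115099)) + 38094)) = (-22507 - 313851)*(88532 + (-102496 - 66545)/((68518 - 1*(-115099)) + 38094)) = -336358*(88532 - 169041/((68518 + 115099) + 38094)) = -336358*(88532 - 169041/(183617 + 38094)) = -336358*(88532 - 169041/221711) = -336358*19628349211/221711 = -6602152283913538/221711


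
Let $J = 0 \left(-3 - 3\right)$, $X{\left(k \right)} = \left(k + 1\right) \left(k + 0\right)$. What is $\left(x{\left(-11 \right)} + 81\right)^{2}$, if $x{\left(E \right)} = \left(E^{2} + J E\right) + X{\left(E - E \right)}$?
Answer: $40804$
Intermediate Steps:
$X{\left(k \right)} = k \left(1 + k\right)$ ($X{\left(k \right)} = \left(1 + k\right) k = k \left(1 + k\right)$)
$J = 0$ ($J = 0 \left(-6\right) = 0$)
$x{\left(E \right)} = E^{2}$ ($x{\left(E \right)} = \left(E^{2} + 0 E\right) + \left(E - E\right) \left(1 + \left(E - E\right)\right) = \left(E^{2} + 0\right) + 0 \left(1 + 0\right) = E^{2} + 0 \cdot 1 = E^{2} + 0 = E^{2}$)
$\left(x{\left(-11 \right)} + 81\right)^{2} = \left(\left(-11\right)^{2} + 81\right)^{2} = \left(121 + 81\right)^{2} = 202^{2} = 40804$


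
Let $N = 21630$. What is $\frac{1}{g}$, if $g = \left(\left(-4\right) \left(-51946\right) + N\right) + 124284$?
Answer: $\frac{1}{353698} \approx 2.8273 \cdot 10^{-6}$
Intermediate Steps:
$g = 353698$ ($g = \left(\left(-4\right) \left(-51946\right) + 21630\right) + 124284 = \left(207784 + 21630\right) + 124284 = 229414 + 124284 = 353698$)
$\frac{1}{g} = \frac{1}{353698}$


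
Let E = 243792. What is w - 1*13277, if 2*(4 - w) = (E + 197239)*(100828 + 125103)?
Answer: -99642601407/2 ≈ -4.9821e+10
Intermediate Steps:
w = -99642574853/2 (w = 4 - (243792 + 197239)*(100828 + 125103)/2 = 4 - 441031*225931/2 = 4 - ½*99642574861 = 4 - 99642574861/2 = -99642574853/2 ≈ -4.9821e+10)
w - 1*13277 = -99642574853/2 - 1*13277 = -99642574853/2 - 13277 = -99642601407/2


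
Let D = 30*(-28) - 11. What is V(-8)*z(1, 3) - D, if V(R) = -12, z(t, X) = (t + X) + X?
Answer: 767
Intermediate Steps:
z(t, X) = t + 2*X (z(t, X) = (X + t) + X = t + 2*X)
D = -851 (D = -840 - 11 = -851)
V(-8)*z(1, 3) - D = -12*(1 + 2*3) - 1*(-851) = -12*(1 + 6) + 851 = -12*7 + 851 = -84 + 851 = 767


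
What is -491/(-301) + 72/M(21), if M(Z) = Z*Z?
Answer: 3781/2107 ≈ 1.7945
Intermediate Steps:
M(Z) = Z²
-491/(-301) + 72/M(21) = -491/(-301) + 72/(21²) = -491*(-1/301) + 72/441 = 491/301 + 72*(1/441) = 491/301 + 8/49 = 3781/2107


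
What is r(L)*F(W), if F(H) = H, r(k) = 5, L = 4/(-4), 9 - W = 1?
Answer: 40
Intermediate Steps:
W = 8 (W = 9 - 1*1 = 9 - 1 = 8)
L = -1 (L = 4*(-¼) = -1)
r(L)*F(W) = 5*8 = 40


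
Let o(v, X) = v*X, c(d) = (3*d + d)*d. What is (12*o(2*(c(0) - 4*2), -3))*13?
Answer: 7488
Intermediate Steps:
c(d) = 4*d**2 (c(d) = (4*d)*d = 4*d**2)
o(v, X) = X*v
(12*o(2*(c(0) - 4*2), -3))*13 = (12*(-6*(4*0**2 - 4*2)))*13 = (12*(-6*(4*0 - 8)))*13 = (12*(-6*(0 - 8)))*13 = (12*(-6*(-8)))*13 = (12*(-3*(-16)))*13 = (12*48)*13 = 576*13 = 7488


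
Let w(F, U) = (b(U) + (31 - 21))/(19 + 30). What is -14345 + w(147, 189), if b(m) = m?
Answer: -702706/49 ≈ -14341.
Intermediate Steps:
w(F, U) = 10/49 + U/49 (w(F, U) = (U + (31 - 21))/(19 + 30) = (U + 10)/49 = (10 + U)*(1/49) = 10/49 + U/49)
-14345 + w(147, 189) = -14345 + (10/49 + (1/49)*189) = -14345 + (10/49 + 27/7) = -14345 + 199/49 = -702706/49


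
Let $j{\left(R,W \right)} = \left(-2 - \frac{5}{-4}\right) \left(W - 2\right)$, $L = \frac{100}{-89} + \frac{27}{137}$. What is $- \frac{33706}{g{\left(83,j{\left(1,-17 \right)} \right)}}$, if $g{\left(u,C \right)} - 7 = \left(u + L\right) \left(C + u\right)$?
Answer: $- \frac{821954516}{194811131} \approx -4.2192$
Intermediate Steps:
$L = - \frac{11297}{12193}$ ($L = 100 \left(- \frac{1}{89}\right) + 27 \cdot \frac{1}{137} = - \frac{100}{89} + \frac{27}{137} = - \frac{11297}{12193} \approx -0.92652$)
$j{\left(R,W \right)} = \frac{3}{2} - \frac{3 W}{4}$ ($j{\left(R,W \right)} = \left(-2 - - \frac{5}{4}\right) \left(-2 + W\right) = \left(-2 + \frac{5}{4}\right) \left(-2 + W\right) = - \frac{3 \left(-2 + W\right)}{4} = \frac{3}{2} - \frac{3 W}{4}$)
$g{\left(u,C \right)} = 7 + \left(- \frac{11297}{12193} + u\right) \left(C + u\right)$ ($g{\left(u,C \right)} = 7 + \left(u - \frac{11297}{12193}\right) \left(C + u\right) = 7 + \left(- \frac{11297}{12193} + u\right) \left(C + u\right)$)
$- \frac{33706}{g{\left(83,j{\left(1,-17 \right)} \right)}} = - \frac{33706}{7 + 83^{2} - \frac{11297 \left(\frac{3}{2} - - \frac{51}{4}\right)}{12193} - \frac{937651}{12193} + \left(\frac{3}{2} - - \frac{51}{4}\right) 83} = - \frac{33706}{7 + 6889 - \frac{11297 \left(\frac{3}{2} + \frac{51}{4}\right)}{12193} - \frac{937651}{12193} + \left(\frac{3}{2} + \frac{51}{4}\right) 83} = - \frac{33706}{7 + 6889 - \frac{643929}{48772} - \frac{937651}{12193} + \frac{57}{4} \cdot 83} = - \frac{33706}{7 + 6889 - \frac{643929}{48772} - \frac{937651}{12193} + \frac{4731}{4}} = - \frac{33706}{\frac{194811131}{24386}} = \left(-33706\right) \frac{24386}{194811131} = - \frac{821954516}{194811131}$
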